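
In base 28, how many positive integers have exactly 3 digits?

In base 28, the leading digit has 27 choices (1..27); each of the remaining 2 digits has 28 choices.
Total: 27 x 28^2.

Final answer: 21168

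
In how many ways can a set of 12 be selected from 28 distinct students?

C(28,12) = 28!/(12! x 16!).

Final answer: \binom{28}{12} = 30421755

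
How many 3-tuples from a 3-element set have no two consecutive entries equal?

First character: 3 choices. Each subsequent: 2 choices (must differ from the previous one).
Total: 3 x 2^2.

Final answer: 3 x 2^{2} = 12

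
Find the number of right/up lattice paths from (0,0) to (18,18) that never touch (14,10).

Total paths to (18,18): C(36,18) = 9075135300.
Paths through (14,10): C(24,10) x C(12,8) = 970821720.
Avoiding (14,10): 9075135300 - 970821720.

Final answer: 8104313580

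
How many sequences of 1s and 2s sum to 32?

Let f(n) count the ways. The last step is size 1 or 2, so f(n) = f(n-1) + f(n-2) with f(1)=1, f(2)=2.
Building up term by term: f(1)=1, f(2)=2, f(3)=3, f(4)=5, f(5)=8, f(6)=13, f(7)=21, f(8)=34, f(9)=55, f(10)=89, f(11)=144, f(12)=233, f(13)=377, f(14)=610, f(15)=987, f(16)=1597, f(17)=2584, f(18)=4181, f(19)=6765, f(20)=10946, f(21)=17711, f(22)=28657, f(23)=46368, f(24)=75025, f(25)=121393, f(26)=196418, f(27)=317811, f(28)=514229, f(29)=832040, f(30)=1346269, f(31)=2178309, f(32)=3524578.

Final answer: 3524578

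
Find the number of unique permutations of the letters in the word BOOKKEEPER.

Letters (B:1, E:3, K:2, O:2, P:1, R:1). Total letters: 10.
Permutations = 10!/(3! x 2! x 2!).

Final answer: 151200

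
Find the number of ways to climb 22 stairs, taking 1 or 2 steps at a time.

Condition on the final move: it is a 1-step (f(n-1) ways to get there) or a 2-step (f(n-2) ways), so f(n) = f(n-1) + f(n-2), with f(1)=1, f(2)=2.
Computing successive values: f(1)=1, f(2)=2, f(3)=3, f(4)=5, f(5)=8, f(6)=13, f(7)=21, f(8)=34, f(9)=55, f(10)=89, f(11)=144, f(12)=233, f(13)=377, f(14)=610, f(15)=987, f(16)=1597, f(17)=2584, f(18)=4181, f(19)=6765, f(20)=10946, f(21)=17711, f(22)=28657.

Final answer: 28657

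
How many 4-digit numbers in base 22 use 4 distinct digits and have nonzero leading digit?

The leading digit has 21 choices (anything but zero); the next has 21 (anything but the first), then 20, and so on, one fewer each time.
Total: 21 x 21 x 20 x 19.

Final answer: 167580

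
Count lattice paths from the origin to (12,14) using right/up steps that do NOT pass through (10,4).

Total paths to (12,14): C(26,14) = 9657700.
Paths through (10,4): C(14,4) x C(12,10) = 66066.
Avoiding (10,4): 9657700 - 66066.

Final answer: 9591634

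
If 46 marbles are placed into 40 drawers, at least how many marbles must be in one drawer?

By the pigeonhole principle: ceiling(46/40).

Final answer: 2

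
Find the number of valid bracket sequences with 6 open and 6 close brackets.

The structures are counted by the Catalan number C_n. Here n = 6 (pairs).
C_n = (2n)!/(n!(n+1)!), so C_{6} = 12!/(6! x 7!) = C(12,6)/7 = 924/7.

Final answer: C_{6} = 132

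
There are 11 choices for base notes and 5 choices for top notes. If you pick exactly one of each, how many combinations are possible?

By the multiplication principle: 11 x 5.

Final answer: 55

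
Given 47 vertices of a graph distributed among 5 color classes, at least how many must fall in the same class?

By pigeonhole with 47 objects and 5 categories: ceiling(47/5).

Final answer: 10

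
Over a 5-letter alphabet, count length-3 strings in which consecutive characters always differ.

First character: 5 choices. Each subsequent: 4 choices (must differ from the previous one).
Total: 5 x 4^2.

Final answer: 5 x 4^{2} = 80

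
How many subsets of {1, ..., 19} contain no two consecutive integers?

Condition on whether n belongs to the subset: if not, any valid subset of {1, ..., n-1} works (a(n-1)); if so, n-1 is excluded and the rest is a valid subset of {1, ..., n-2} (a(n-2)). Hence a(n) = a(n-1) + a(n-2), a(1)=2, a(2)=3.
Iterating the recurrence: a(1)=2, a(2)=3, a(3)=5, a(4)=8, a(5)=13, a(6)=21, a(7)=34, a(8)=55, a(9)=89, a(10)=144, a(11)=233, a(12)=377, a(13)=610, a(14)=987, a(15)=1597, a(16)=2584, a(17)=4181, a(18)=6765, a(19)=10946.

Final answer: 10946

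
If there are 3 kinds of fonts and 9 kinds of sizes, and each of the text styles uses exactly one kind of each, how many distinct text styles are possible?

By the multiplication principle: 3 x 9.

Final answer: 27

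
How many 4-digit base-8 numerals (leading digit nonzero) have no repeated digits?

First digit: 7 (nonzero). Second: 7 (not first). Third: 6, etc.
Total: 7 x 7 x 6 x 5.

Final answer: 1470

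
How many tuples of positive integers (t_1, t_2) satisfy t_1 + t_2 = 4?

Substitute t'_i = t_i - 1 (so t'_i >= 0). Then sum t'_i = 4 - 2 = 2.
Stars and bars: C(2+2-1, 2-1) = C(3,1).

Final answer: C(3,1) = 3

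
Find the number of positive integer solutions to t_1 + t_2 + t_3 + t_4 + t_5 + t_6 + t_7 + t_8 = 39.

Substitute t'_i = t_i - 1 (so t'_i >= 0). Then sum t'_i = 39 - 8 = 31.
Stars and bars: C(31+8-1, 8-1) = C(38,7).

Final answer: C(38,7) = 12620256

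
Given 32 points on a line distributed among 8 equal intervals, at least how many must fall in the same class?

By pigeonhole with 32 objects and 8 categories: ceiling(32/8).

Final answer: 4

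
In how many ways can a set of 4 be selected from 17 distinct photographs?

C(17,4) = 17!/(4! x (17-4)!).

Final answer: C(17,4) = 2380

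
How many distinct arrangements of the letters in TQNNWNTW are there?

Letters (N:3, Q:1, T:2, W:2). Total letters: 8.
Permutations = 8!/(3! x 2! x 2!).

Final answer: 1680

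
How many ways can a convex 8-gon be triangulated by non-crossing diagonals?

The structures are counted by the Catalan number C_n. Here n = 8 - 2 = 6.
C_n = (2n)!/(n!(n+1)!), so C_{6} = 12!/(6! x 7!) = C(12,6)/7 = 924/7.

Final answer: C_{6} = 132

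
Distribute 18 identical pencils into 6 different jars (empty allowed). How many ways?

Stars and bars: C(n+k-1, k-1) = C(23,5).

Final answer: C(23,5) = 33649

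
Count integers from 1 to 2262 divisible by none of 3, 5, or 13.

|div by 3|=754, |div by 5|=452, |div by 13|=174.
|div by 3&5|=150, |div by 3&13|=58, |div by 5&13|=34, |div by all|=11.
By inclusion-exclusion, divisible by at least one: 754+452+174-150-58-34+11 = 1149.
Not divisible by any: 2262 - 1149.

Final answer: 1113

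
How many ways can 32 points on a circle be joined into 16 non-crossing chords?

The structures are counted by the Catalan number C_n. Here n = 32/2 = 16.
Using C_0 = 1 and C_(k+1) = C_k x 2(2k+1)/(k+2), build up term by term: C_1=1, C_2=2, C_3=5, C_4=14, C_5=42, C_6=132, C_7=429, C_8=1430, C_9=4862, C_10=16796, C_11=58786, C_12=208012, C_13=742900, C_14=2674440, C_15=9694845, C_16=35357670.

Final answer: C_{16} = 35357670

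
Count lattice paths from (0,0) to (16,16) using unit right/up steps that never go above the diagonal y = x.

Total monotonic paths to (16,16): C(32,16) = 601080390.
By the reflection principle, paths that go above the diagonal number C(32,17) = 565722720.
Valid Dyck paths: 601080390 - 565722720.
(Check: C(32,16) - C(32,17) = C(32,16)/17, the Catalan number C_{16}.)

Final answer: C_{16} = 35357670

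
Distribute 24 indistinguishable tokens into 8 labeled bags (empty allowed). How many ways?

Stars and bars: C(n+k-1, k-1) = C(31,7).

Final answer: C(31,7) = 2629575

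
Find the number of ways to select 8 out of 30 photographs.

C(30,8) = 30!/(8! x 22!).

Final answer: \binom{30}{8} = 5852925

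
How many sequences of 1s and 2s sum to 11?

Let f(n) count the ways. The last step is size 1 or 2, so f(n) = f(n-1) + f(n-2) with f(1)=1, f(2)=2.
Computing successive values: f(1)=1, f(2)=2, f(3)=3, f(4)=5, f(5)=8, f(6)=13, f(7)=21, f(8)=34, f(9)=55, f(10)=89, f(11)=144.

Final answer: 144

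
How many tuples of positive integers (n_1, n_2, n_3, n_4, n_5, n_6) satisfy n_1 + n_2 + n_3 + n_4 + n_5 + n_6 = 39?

Substitute n'_i = n_i - 1 (so n'_i >= 0). Then sum n'_i = 39 - 6 = 33.
Stars and bars: C(33+6-1, 6-1) = C(38,5).

Final answer: C(38,5) = 501942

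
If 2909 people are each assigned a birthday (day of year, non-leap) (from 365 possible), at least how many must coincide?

There are 365 possible values for birthday (day of year, non-leap). With 2909 people and 365 categories, by pigeonhole: ceiling(2909/365).

Final answer: 8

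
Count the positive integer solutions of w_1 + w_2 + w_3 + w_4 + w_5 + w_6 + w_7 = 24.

Substitute w'_i = w_i - 1 (so w'_i >= 0). Then sum w'_i = 24 - 7 = 17.
Stars and bars: C(17+7-1, 7-1) = C(23,6).

Final answer: C(23,6) = 100947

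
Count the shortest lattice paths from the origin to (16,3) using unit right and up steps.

Each path has 16 right steps and 3 up steps in some order (19 steps total).
Choose which 3 of the 19 steps are up: C(19,3).

Final answer: C(19,3) = 969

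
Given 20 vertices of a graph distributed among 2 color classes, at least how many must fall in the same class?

By pigeonhole with 20 objects and 2 categories: ceiling(20/2).

Final answer: 10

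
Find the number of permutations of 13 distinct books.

The number of ways to arrange 13 distinct objects is 13!.

Final answer: 13! = 6227020800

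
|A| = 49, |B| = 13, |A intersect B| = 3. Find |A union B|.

|A union B| = |A| + |B| - |A intersect B| = 49 + 13 - 3.

Final answer: 59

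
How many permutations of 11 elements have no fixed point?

Use the recurrence D(n) = (n-1)(D(n-1) + D(n-2)) with D(0)=1, D(1)=0.
D(2) = 1 x (0 + 1) = 1
D(3) = 2 x (1 + 0) = 2
D(4) = 3 x (2 + 1) = 9
D(5) = 4 x (9 + 2) = 44
D(6) = 5 x (44 + 9) = 265
D(7) = 6 x (265 + 44) = 1854
D(8) = 7 x (1854 + 265) = 14833
D(9) = 8 x (14833 + 1854) = 133496
D(10) = 9 x (133496 + 14833) = 1334961
D(11) = 10 x (D(10) + D(9)) = 10 x (1334961 + 133496)

Final answer: D(11) = 14684570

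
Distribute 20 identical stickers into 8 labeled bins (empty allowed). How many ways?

Stars and bars: C(n+k-1, k-1) = C(27,7).

Final answer: C(27,7) = 888030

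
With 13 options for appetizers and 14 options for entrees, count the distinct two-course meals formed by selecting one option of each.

By the multiplication principle: 13 x 14.

Final answer: 182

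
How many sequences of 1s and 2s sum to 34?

Condition on the final move: it is a 1-step (f(n-1) ways to get there) or a 2-step (f(n-2) ways), so f(n) = f(n-1) + f(n-2), with f(1)=1, f(2)=2.
Computing successive values: f(1)=1, f(2)=2, f(3)=3, f(4)=5, f(5)=8, f(6)=13, f(7)=21, f(8)=34, f(9)=55, f(10)=89, f(11)=144, f(12)=233, f(13)=377, f(14)=610, f(15)=987, f(16)=1597, f(17)=2584, f(18)=4181, f(19)=6765, f(20)=10946, f(21)=17711, f(22)=28657, f(23)=46368, f(24)=75025, f(25)=121393, f(26)=196418, f(27)=317811, f(28)=514229, f(29)=832040, f(30)=1346269, f(31)=2178309, f(32)=3524578, f(33)=5702887, f(34)=9227465.

Final answer: 9227465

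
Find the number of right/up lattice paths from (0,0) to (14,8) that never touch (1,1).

Total paths to (14,8): C(22,8) = 319770.
Paths through (1,1): C(2,1) x C(20,7) = 155040.
Avoiding (1,1): 319770 - 155040.

Final answer: 164730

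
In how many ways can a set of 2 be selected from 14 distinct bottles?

C(14,2) = 14!/(2! x (14-2)!).

Final answer: C(14,2) = 91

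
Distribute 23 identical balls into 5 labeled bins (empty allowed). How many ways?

Stars and bars: C(n+k-1, k-1) = C(27,4).

Final answer: C(27,4) = 17550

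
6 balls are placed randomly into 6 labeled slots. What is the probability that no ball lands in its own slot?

D(n) = (n-1)(D(n-1) + D(n-2)), D(0)=1, D(1)=0.
Building up: D(2)=1, D(3)=2, D(4)=9, D(5)=44, D(6)=265.
Total arrangements: 6! = 720.
Probability = D(6)/6! = 53/144.

Final answer: D(6)/6! = 265/720 = 0.368056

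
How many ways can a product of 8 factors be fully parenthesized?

This is counted by the nth Catalan number C_n. Here n = 8 - 1 = 7.
Using C_0 = 1 and C_(k+1) = C_k x 2(2k+1)/(k+2), build up term by term: C_1=1, C_2=2, C_3=5, C_4=14, C_5=42, C_6=132, C_7=429.

Final answer: C_{7} = 429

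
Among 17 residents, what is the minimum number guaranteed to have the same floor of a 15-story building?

There are 15 possible values for floor of a 15-story building. With 17 residents and 15 categories, by pigeonhole: ceiling(17/15).

Final answer: 2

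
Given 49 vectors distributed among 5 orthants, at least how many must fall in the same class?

By pigeonhole with 49 objects and 5 categories: ceiling(49/5).

Final answer: 10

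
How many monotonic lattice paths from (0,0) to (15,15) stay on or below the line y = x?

Total monotonic paths to (15,15): C(30,15) = 155117520.
Reflecting each bad path at its first crossing gives a bijection with paths to (14,16): C(30,16) = 145422675.
Valid Dyck paths: 155117520 - 145422675.
(This is the Catalan number C_{15}.)

Final answer: C_{15} = 9694845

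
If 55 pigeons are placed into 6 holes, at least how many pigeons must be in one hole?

By the pigeonhole principle: ceiling(55/6).

Final answer: 10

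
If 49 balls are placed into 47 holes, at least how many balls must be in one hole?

By the pigeonhole principle: ceiling(49/47).

Final answer: 2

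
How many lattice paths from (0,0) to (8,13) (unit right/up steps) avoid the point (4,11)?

Total paths to (8,13): C(21,13) = 203490.
Paths through (4,11): C(15,11) x C(6,2) = 20475.
Avoiding (4,11): 203490 - 20475.

Final answer: 183015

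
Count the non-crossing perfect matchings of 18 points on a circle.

The structures are counted by the Catalan number C_n. Here n = 18/2 = 9.
Using C_0 = 1 and C_(k+1) = C_k x 2(2k+1)/(k+2), build up term by term: C_1=1, C_2=2, C_3=5, C_4=14, C_5=42, C_6=132, C_7=429, C_8=1430, C_9=4862.

Final answer: C_{9} = 4862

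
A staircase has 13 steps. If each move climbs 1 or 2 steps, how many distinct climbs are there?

Condition on the final move: it is a 1-step (f(n-1) ways to get there) or a 2-step (f(n-2) ways), so f(n) = f(n-1) + f(n-2), with f(1)=1, f(2)=2.
Computing successive values: f(1)=1, f(2)=2, f(3)=3, f(4)=5, f(5)=8, f(6)=13, f(7)=21, f(8)=34, f(9)=55, f(10)=89, f(11)=144, f(12)=233, f(13)=377.

Final answer: 377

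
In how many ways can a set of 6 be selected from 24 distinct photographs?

C(24,6) = 24!/(6! x (24-6)!).

Final answer: C(24,6) = 134596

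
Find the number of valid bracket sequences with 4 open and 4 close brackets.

This is counted by the nth Catalan number C_n. Here n = 4 (pairs).
Using C_0 = 1 and C_(k+1) = C_k x 2(2k+1)/(k+2), build up term by term: C_1=1, C_2=2, C_3=5, C_4=14.

Final answer: C_{4} = 14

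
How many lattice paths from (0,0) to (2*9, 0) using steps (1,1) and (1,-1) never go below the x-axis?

Total monotonic paths to (9,9): C(18,9) = 48620.
A path is bad iff it touches y = x + 1; reflecting its initial segment maps bad paths bijectively onto all paths to (8,10), of which there are C(18,10) = 43758.
Valid Dyck paths: 48620 - 43758.
(Check: C(18,9) - C(18,10) = C(18,9)/10, the Catalan number C_{9}.)

Final answer: C_{9} = 4862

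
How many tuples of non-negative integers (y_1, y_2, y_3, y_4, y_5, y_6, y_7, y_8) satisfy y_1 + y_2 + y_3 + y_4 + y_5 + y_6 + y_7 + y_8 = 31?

Stars and bars with 31 stars and 7 bars:
C(31+8-1, 8-1) = C(38,7).

Final answer: C(38,7) = 12620256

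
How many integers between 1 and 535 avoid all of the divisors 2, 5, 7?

|div by 2|=267, |div by 5|=107, |div by 7|=76.
|div by 2&5|=53, |div by 2&7|=38, |div by 5&7|=15, |div by all|=7.
By inclusion-exclusion, divisible by at least one: 267+107+76-53-38-15+7 = 351.
Not divisible by any: 535 - 351.

Final answer: 184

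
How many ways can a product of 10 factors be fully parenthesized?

The structures are counted by the Catalan number C_n. Here n = 10 - 1 = 9.
C_n = C(2n,n) - C(2n,n+1), so C_{9} = C(18,9) - C(18,10) = 48620 - 43758.

Final answer: C_{9} = 4862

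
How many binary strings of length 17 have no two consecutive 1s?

Classify by the final bit: ...0 gives a(n-1) strings, ...01 gives a(n-2) strings. Thus a(n) = a(n-1) + a(n-2) with a(1)=2, a(2)=3.
Building up term by term: a(1)=2, a(2)=3, a(3)=5, a(4)=8, a(5)=13, a(6)=21, a(7)=34, a(8)=55, a(9)=89, a(10)=144, a(11)=233, a(12)=377, a(13)=610, a(14)=987, a(15)=1597, a(16)=2584, a(17)=4181.

Final answer: 4181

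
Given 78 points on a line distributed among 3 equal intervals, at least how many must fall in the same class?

By pigeonhole with 78 objects and 3 categories: ceiling(78/3).

Final answer: 26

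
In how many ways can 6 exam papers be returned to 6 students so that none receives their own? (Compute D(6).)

Use the recurrence D(n) = (n-1)(D(n-1) + D(n-2)) with D(0)=1, D(1)=0.
D(2) = 1 x (0 + 1) = 1
D(3) = 2 x (1 + 0) = 2
D(4) = 3 x (2 + 1) = 9
D(5) = 4 x (9 + 2) = 44
D(6) = 5 x (D(5) + D(4)) = 5 x (44 + 9)

Final answer: D(6) = 265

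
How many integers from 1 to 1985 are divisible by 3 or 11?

Multiples of 3: 661. Multiples of 11: 180. Of both (lcm=33): 60.
By inclusion-exclusion: 661 + 180 - 60.

Final answer: 781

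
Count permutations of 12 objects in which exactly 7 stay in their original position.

Choose which 7 elements are fixed: C(12,7) = 792.
Derange the remaining 5 using D(j) = (j-1)(D(j-1) + D(j-2)), D(0)=1, D(1)=0: D(2)=1, D(3)=2, D(4)=9, D(5)=44.
Total: 792 x 44.

Final answer: C(12,7) D(5) = 34848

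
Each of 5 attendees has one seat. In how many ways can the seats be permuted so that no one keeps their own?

Use the recurrence D(n) = (n-1)(D(n-1) + D(n-2)) with D(0)=1, D(1)=0.
D(2) = 1 x (0 + 1) = 1
D(3) = 2 x (1 + 0) = 2
D(4) = 3 x (2 + 1) = 9
D(5) = 4 x (D(4) + D(3)) = 4 x (9 + 2)

Final answer: D(5) = 44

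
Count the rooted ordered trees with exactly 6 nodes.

This is a standard Catalan-number count: the answer is C_n. Here n = 6 - 1 = 5.
C_n = C(2n,n)/(n+1), so C_{5} = C(10,5)/6 = 252/6.

Final answer: C_{5} = 42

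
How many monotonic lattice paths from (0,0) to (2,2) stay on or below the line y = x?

Total monotonic paths to (2,2): C(4,2) = 6.
By the reflection principle, paths that go above the diagonal number C(4,3) = 4.
Valid Dyck paths: 6 - 4.
(Check: C(4,2) - C(4,3) = C(4,2)/3, the Catalan number C_{2}.)

Final answer: C_{2} = 2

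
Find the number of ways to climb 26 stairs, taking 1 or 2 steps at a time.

Condition on the final move: it is a 1-step (f(n-1) ways to get there) or a 2-step (f(n-2) ways), so f(n) = f(n-1) + f(n-2), with f(1)=1, f(2)=2.
Computing successive values: f(1)=1, f(2)=2, f(3)=3, f(4)=5, f(5)=8, f(6)=13, f(7)=21, f(8)=34, f(9)=55, f(10)=89, f(11)=144, f(12)=233, f(13)=377, f(14)=610, f(15)=987, f(16)=1597, f(17)=2584, f(18)=4181, f(19)=6765, f(20)=10946, f(21)=17711, f(22)=28657, f(23)=46368, f(24)=75025, f(25)=121393, f(26)=196418.

Final answer: 196418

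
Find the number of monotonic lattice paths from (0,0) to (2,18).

Each path has 2 right steps and 18 up steps in some order (20 steps total).
Choose which 18 of the 20 steps are up: C(20,18).

Final answer: C(20,18) = 190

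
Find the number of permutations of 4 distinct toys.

The number of ways to arrange 4 distinct objects is 4!.

Final answer: 4! = 24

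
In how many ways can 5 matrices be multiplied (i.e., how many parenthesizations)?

This is a standard Catalan-number count: the answer is C_n. Here n = 5 - 1 = 4.
C_n = (2n)!/(n!(n+1)!), so C_{4} = 8!/(4! x 5!) = C(8,4)/5 = 70/5.

Final answer: C_{4} = 14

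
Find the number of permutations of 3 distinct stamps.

The number of ways to arrange 3 distinct objects is 3!.

Final answer: 3! = 6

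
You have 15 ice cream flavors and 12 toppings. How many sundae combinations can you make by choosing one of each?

By the multiplication principle: 15 x 12.

Final answer: 180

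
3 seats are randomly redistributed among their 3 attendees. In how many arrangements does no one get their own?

Derangements satisfy D(n) = (n-1)(D(n-1) + D(n-2)), starting from D(0)=1, D(1)=0.
D(2) = 1 x (0 + 1) = 1
D(3) = 2 x (D(2) + D(1)) = 2 x (1 + 0)

Final answer: D(3) = 2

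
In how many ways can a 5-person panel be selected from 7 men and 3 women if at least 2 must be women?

Sum over valid woman counts:
C(3,2)C(7,3) = 105
C(3,3)C(7,2) = 21
Total: 105 + 21.

Final answer: 126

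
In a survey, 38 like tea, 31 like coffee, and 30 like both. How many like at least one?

|A union B| = |A| + |B| - |A intersect B| = 38 + 31 - 30.

Final answer: 39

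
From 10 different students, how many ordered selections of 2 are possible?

P(10,2) = 10!/(10-2)! = 10!/8!.

Final answer: P(10,2) = 90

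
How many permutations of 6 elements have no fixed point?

Use the recurrence D(n) = (n-1)(D(n-1) + D(n-2)) with D(0)=1, D(1)=0.
Building up: D(2)=1, D(3)=2, D(4)=9, D(5)=44.
D(6) = 5 x (D(5) + D(4)) = 5 x (44 + 9).

Final answer: D(6) = 265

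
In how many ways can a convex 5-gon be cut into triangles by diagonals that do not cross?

This is a standard Catalan-number count: the answer is C_n. Here n = 5 - 2 = 3.
Using C_0 = 1 and C_(k+1) = C_k x 2(2k+1)/(k+2), build up term by term: C_1=1, C_2=2, C_3=5.

Final answer: C_{3} = 5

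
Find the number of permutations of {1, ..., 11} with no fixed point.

Derangements satisfy D(n) = (n-1)(D(n-1) + D(n-2)), starting from D(0)=1, D(1)=0.
D(2) = 1 x (0 + 1) = 1
D(3) = 2 x (1 + 0) = 2
D(4) = 3 x (2 + 1) = 9
D(5) = 4 x (9 + 2) = 44
D(6) = 5 x (44 + 9) = 265
D(7) = 6 x (265 + 44) = 1854
D(8) = 7 x (1854 + 265) = 14833
D(9) = 8 x (14833 + 1854) = 133496
D(10) = 9 x (133496 + 14833) = 1334961
D(11) = 10 x (D(10) + D(9)) = 10 x (1334961 + 133496)

Final answer: D(11) = 14684570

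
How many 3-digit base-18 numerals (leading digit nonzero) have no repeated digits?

First digit: 17 (nonzero). Second: 17 (not first). Third: 16, etc.
Total: 17 x 17 x 16.

Final answer: 4624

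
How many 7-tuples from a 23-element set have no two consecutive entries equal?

Let g(n) count such strings. g(1) = 23, and each valid string of length n-1 extends in 22 ways (any symbol but the last), so g(n) = 22 g(n-1).
Total: g(7) = 23 x 22^6.

Final answer: 23 x 22^{6} = 2607737792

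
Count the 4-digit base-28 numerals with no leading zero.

Leading digit: 27 options (nonzero). Other 3 digit(s): 28 options each.
Total: 27 x 28^3.

Final answer: 592704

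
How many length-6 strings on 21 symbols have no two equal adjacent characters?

First character: 21 choices. Each subsequent: 20 choices (must differ from the previous one).
Total: 21 x 20^5.

Final answer: 21 x 20^{5} = 67200000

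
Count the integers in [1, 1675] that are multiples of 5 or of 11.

Multiples of 5: 335. Multiples of 11: 152. Of both (lcm=55): 30.
By inclusion-exclusion: 335 + 152 - 30.

Final answer: 457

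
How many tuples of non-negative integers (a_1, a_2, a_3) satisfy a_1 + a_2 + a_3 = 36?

Stars and bars with 36 stars and 2 bars:
C(36+3-1, 3-1) = C(38,2).

Final answer: C(38,2) = 703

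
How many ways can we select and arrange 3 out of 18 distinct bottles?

P(18,3) = 18!/(18-3)! = 18!/15!.

Final answer: P(18,3) = 4896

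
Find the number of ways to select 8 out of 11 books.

C(11,8) = 11!/(8! x (11-8)!).

Final answer: C(11,8) = 165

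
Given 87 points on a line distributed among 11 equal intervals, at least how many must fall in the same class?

By pigeonhole with 87 objects and 11 categories: ceiling(87/11).

Final answer: 8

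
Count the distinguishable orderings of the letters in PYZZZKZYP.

Letters (K:1, P:2, Y:2, Z:4). Total letters: 9.
Permutations = 9!/(4! x 2! x 2!).

Final answer: 3780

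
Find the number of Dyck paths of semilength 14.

Total monotonic paths to (14,14): C(28,14) = 40116600.
Reflecting each bad path at its first crossing gives a bijection with paths to (13,15): C(28,15) = 37442160.
Valid Dyck paths: 40116600 - 37442160.
(Equivalently, C_{14} = C(28,14)/15 = 40116600/15.)

Final answer: C_{14} = 2674440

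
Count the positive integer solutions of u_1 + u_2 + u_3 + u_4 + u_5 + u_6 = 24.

Substitute u'_i = u_i - 1 (so u'_i >= 0). Then sum u'_i = 24 - 6 = 18.
Stars and bars: C(18+6-1, 6-1) = C(23,5).

Final answer: C(23,5) = 33649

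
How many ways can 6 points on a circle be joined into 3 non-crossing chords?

This is a standard Catalan-number count: the answer is C_n. Here n = 6/2 = 3.
C_n = C(2n,n)/(n+1), so C_{3} = C(6,3)/4 = 20/4.

Final answer: C_{3} = 5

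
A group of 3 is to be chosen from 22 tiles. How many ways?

C(22,3) = 22!/(3! x (22-3)!).

Final answer: C(22,3) = 1540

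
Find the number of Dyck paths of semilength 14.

Total monotonic paths to (14,14): C(28,14) = 40116600.
A path is bad iff it touches y = x + 1; reflecting its initial segment maps bad paths bijectively onto all paths to (13,15), of which there are C(28,15) = 37442160.
Valid Dyck paths: 40116600 - 37442160.
(Equivalently, C_{14} = C(28,14)/15 = 40116600/15.)

Final answer: C_{14} = 2674440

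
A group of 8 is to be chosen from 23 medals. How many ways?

C(23,8) = 23!/(8! x (23-8)!).

Final answer: C(23,8) = 490314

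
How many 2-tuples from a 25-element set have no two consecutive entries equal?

First character: 25 choices. Each subsequent: 24 choices (must differ from the previous one).
Total: 25 x 24^1.

Final answer: 25 x 24^{1} = 600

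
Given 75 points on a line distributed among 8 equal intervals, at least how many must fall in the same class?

By pigeonhole with 75 objects and 8 categories: ceiling(75/8).

Final answer: 10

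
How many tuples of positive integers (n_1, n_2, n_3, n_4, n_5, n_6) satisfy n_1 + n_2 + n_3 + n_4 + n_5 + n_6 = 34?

Substitute n'_i = n_i - 1 (so n'_i >= 0). Then sum n'_i = 34 - 6 = 28.
Stars and bars: C(28+6-1, 6-1) = C(33,5).

Final answer: C(33,5) = 237336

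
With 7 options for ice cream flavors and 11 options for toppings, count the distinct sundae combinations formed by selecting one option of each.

By the multiplication principle: 7 x 11.

Final answer: 77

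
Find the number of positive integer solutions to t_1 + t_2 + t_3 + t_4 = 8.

Substitute t'_i = t_i - 1 (so t'_i >= 0). Then sum t'_i = 8 - 4 = 4.
Stars and bars: C(4+4-1, 4-1) = C(7,3).

Final answer: C(7,3) = 35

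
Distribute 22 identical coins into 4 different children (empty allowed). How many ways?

Stars and bars: C(n+k-1, k-1) = C(25,3).

Final answer: C(25,3) = 2300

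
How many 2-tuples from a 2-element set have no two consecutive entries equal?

Let g(n) count such strings. g(1) = 2, and each valid string of length n-1 extends in 1 ways (any symbol but the last), so g(n) = 1 g(n-1).
Total: g(2) = 2 x 1^1.

Final answer: 2 x 1^{1} = 2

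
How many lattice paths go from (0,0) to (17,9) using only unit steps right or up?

Each path has 17 right steps and 9 up steps in some order (26 steps total).
Choose which 9 of the 26 steps are up: C(26,9).

Final answer: C(26,9) = 3124550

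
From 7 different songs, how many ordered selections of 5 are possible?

P(7,5) = 7!/(7-5)! = 7!/2!.

Final answer: P(7,5) = 2520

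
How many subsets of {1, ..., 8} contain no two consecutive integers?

Condition on whether n belongs to the subset: if not, any valid subset of {1, ..., n-1} works (a(n-1)); if so, n-1 is excluded and the rest is a valid subset of {1, ..., n-2} (a(n-2)). Hence a(n) = a(n-1) + a(n-2), a(1)=2, a(2)=3.
Building up term by term: a(1)=2, a(2)=3, a(3)=5, a(4)=8, a(5)=13, a(6)=21, a(7)=34, a(8)=55.

Final answer: 55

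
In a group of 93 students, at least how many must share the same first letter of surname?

There are 26 possible values for first letter of surname. With 93 students and 26 categories, by pigeonhole: ceiling(93/26).

Final answer: 4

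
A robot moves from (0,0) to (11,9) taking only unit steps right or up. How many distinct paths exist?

Each path has 11 right steps and 9 up steps in some order (20 steps total).
Choose which 9 of the 20 steps are up: C(20,9).

Final answer: C(20,9) = 167960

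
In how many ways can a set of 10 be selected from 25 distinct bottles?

C(25,10) = 25!/(10! x 15!).

Final answer: \binom{25}{10} = 3268760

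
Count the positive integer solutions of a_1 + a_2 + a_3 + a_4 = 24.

Substitute a'_i = a_i - 1 (so a'_i >= 0). Then sum a'_i = 24 - 4 = 20.
Stars and bars: C(20+4-1, 4-1) = C(23,3).

Final answer: C(23,3) = 1771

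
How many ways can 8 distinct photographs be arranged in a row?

The number of ways to arrange 8 distinct objects is 8!.

Final answer: 8! = 40320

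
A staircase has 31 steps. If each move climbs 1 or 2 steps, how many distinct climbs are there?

Let f(n) be the number of climbs. Removing the last move (1 or 2 steps) gives f(n) = f(n-1) + f(n-2); base cases f(1)=1, f(2)=2.
Building up term by term: f(1)=1, f(2)=2, f(3)=3, f(4)=5, f(5)=8, f(6)=13, f(7)=21, f(8)=34, f(9)=55, f(10)=89, f(11)=144, f(12)=233, f(13)=377, f(14)=610, f(15)=987, f(16)=1597, f(17)=2584, f(18)=4181, f(19)=6765, f(20)=10946, f(21)=17711, f(22)=28657, f(23)=46368, f(24)=75025, f(25)=121393, f(26)=196418, f(27)=317811, f(28)=514229, f(29)=832040, f(30)=1346269, f(31)=2178309.

Final answer: 2178309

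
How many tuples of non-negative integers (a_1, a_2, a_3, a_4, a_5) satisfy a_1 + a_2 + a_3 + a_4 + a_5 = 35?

Stars and bars with 35 stars and 4 bars:
C(35+5-1, 5-1) = C(39,4).

Final answer: C(39,4) = 82251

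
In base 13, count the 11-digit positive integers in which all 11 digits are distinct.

First digit: 12 (nonzero). Second: 12 (not first). Third: 11, etc.
Total: 12 x 12 x 11 x 10 x 9 x 8 x 7 x 6 x 5 x 4 x 3.

Final answer: 2874009600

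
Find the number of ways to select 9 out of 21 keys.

C(21,9) = 21!/(9! x 12!).

Final answer: \binom{21}{9} = 293930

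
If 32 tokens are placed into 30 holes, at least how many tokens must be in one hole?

By the pigeonhole principle: ceiling(32/30).

Final answer: 2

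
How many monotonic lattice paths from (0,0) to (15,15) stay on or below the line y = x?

Total monotonic paths to (15,15): C(30,15) = 155117520.
By the reflection principle, paths that go above the diagonal number C(30,16) = 145422675.
Valid Dyck paths: 155117520 - 145422675.
(Check: C(30,15) - C(30,16) = C(30,15)/16, the Catalan number C_{15}.)

Final answer: C_{15} = 9694845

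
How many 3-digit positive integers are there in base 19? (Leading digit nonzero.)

In base 19, the leading digit has 18 choices (1..18); each of the remaining 2 digits has 19 choices.
Total: 18 x 19^2.

Final answer: 6498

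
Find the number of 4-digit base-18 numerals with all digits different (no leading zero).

The leading digit has 17 choices (anything but zero); the next has 17 (anything but the first), then 16, and so on, one fewer each time.
Total: 17 x 17 x 16 x 15.

Final answer: 69360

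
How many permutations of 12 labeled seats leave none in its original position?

D(n) = (n-1)(D(n-1) + D(n-2)), D(0)=1, D(1)=0.
D(2) = 1 x (0 + 1) = 1
D(3) = 2 x (1 + 0) = 2
D(4) = 3 x (2 + 1) = 9
D(5) = 4 x (9 + 2) = 44
D(6) = 5 x (44 + 9) = 265
D(7) = 6 x (265 + 44) = 1854
D(8) = 7 x (1854 + 265) = 14833
D(9) = 8 x (14833 + 1854) = 133496
D(10) = 9 x (133496 + 14833) = 1334961
D(11) = 10 x (1334961 + 133496) = 14684570
D(12) = 11 x (D(11) + D(10)) = 11 x (14684570 + 1334961)

Final answer: D(12) = 176214841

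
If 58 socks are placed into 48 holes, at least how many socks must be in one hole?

By the pigeonhole principle: ceiling(58/48).

Final answer: 2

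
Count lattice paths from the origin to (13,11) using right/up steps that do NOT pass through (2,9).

Total paths to (13,11): C(24,11) = 2496144.
Paths through (2,9): C(11,9) x C(13,2) = 4290.
Avoiding (2,9): 2496144 - 4290.

Final answer: 2491854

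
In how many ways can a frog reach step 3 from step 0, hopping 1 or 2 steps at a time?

Let f(n) be the number of climbs. Removing the last move (1 or 2 steps) gives f(n) = f(n-1) + f(n-2); base cases f(1)=1, f(2)=2.
Building up term by term: f(1)=1, f(2)=2, f(3)=3.

Final answer: 3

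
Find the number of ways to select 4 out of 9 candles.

C(9,4) = 9!/(4! x (9-4)!).

Final answer: C(9,4) = 126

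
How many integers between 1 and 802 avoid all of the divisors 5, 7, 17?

|div by 5|=160, |div by 7|=114, |div by 17|=47.
|div by 5&7|=22, |div by 5&17|=9, |div by 7&17|=6, |div by all|=1.
By inclusion-exclusion, divisible by at least one: 160+114+47-22-9-6+1 = 285.
Not divisible by any: 802 - 285.

Final answer: 517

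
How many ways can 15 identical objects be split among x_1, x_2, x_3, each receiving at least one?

Substitute x'_i = x_i - 1 (so x'_i >= 0). Then sum x'_i = 15 - 3 = 12.
Stars and bars: C(12+3-1, 3-1) = C(14,2).

Final answer: C(14,2) = 91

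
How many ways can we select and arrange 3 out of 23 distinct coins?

P(23,3) = 23!/(23-3)! = 23!/20!.

Final answer: P(23,3) = 10626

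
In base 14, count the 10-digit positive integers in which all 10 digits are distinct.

The leading digit has 13 choices (anything but zero); the next has 13 (anything but the first), then 12, and so on, one fewer each time.
Total: 13 x 13 x 12 x 11 x 10 x 9 x 8 x 7 x 6 x 5.

Final answer: 3372969600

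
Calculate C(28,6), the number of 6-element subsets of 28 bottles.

C(28,6) = 28!/(6! x 22!).

Final answer: \binom{28}{6} = 376740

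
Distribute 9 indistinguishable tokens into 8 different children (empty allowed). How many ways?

Stars and bars: C(n+k-1, k-1) = C(16,7).

Final answer: C(16,7) = 11440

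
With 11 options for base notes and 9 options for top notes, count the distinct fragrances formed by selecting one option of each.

By the multiplication principle: 11 x 9.

Final answer: 99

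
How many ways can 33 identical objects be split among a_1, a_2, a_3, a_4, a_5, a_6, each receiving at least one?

Substitute a'_i = a_i - 1 (so a'_i >= 0). Then sum a'_i = 33 - 6 = 27.
Stars and bars: C(27+6-1, 6-1) = C(32,5).

Final answer: C(32,5) = 201376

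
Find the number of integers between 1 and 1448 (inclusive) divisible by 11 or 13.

Multiples of 11: 131. Multiples of 13: 111. Of both (lcm=143): 10.
By inclusion-exclusion: 131 + 111 - 10.

Final answer: 232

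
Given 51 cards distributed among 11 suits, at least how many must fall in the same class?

By pigeonhole with 51 objects and 11 categories: ceiling(51/11).

Final answer: 5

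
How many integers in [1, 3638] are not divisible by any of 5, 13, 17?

|div by 5|=727, |div by 13|=279, |div by 17|=214.
|div by 5&13|=55, |div by 5&17|=42, |div by 13&17|=16, |div by all|=3.
By inclusion-exclusion, divisible by at least one: 727+279+214-55-42-16+3 = 1110.
Not divisible by any: 3638 - 1110.

Final answer: 2528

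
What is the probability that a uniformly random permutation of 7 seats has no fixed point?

D(n) = (n-1)(D(n-1) + D(n-2)), D(0)=1, D(1)=0.
Building up: D(2)=1, D(3)=2, D(4)=9, D(5)=44, D(6)=265, D(7)=1854.
Total arrangements: 7! = 5040.
Probability = D(7)/7! = 103/280.

Final answer: D(7)/7! = 1854/5040 = 0.367857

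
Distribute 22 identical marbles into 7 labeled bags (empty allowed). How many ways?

Stars and bars: C(n+k-1, k-1) = C(28,6).

Final answer: C(28,6) = 376740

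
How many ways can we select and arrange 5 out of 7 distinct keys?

P(7,5) = 7!/(7-5)! = 7!/2!.

Final answer: P(7,5) = 2520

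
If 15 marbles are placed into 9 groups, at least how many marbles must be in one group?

By the pigeonhole principle: ceiling(15/9).

Final answer: 2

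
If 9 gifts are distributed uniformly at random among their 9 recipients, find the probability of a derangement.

D(n) = (n-1)(D(n-1) + D(n-2)), D(0)=1, D(1)=0.
Building up: D(2)=1, D(3)=2, D(4)=9, D(5)=44, D(6)=265, D(7)=1854, D(8)=14833, D(9)=133496.
Total arrangements: 9! = 362880.
Probability = D(9)/9! = 16687/45360.

Final answer: D(9)/9! = 133496/362880 = 0.367879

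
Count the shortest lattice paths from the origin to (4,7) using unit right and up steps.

Each path has 4 right steps and 7 up steps in some order (11 steps total).
Choose which 7 of the 11 steps are up: C(11,7).

Final answer: C(11,7) = 330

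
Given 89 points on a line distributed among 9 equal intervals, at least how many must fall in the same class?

By pigeonhole with 89 objects and 9 categories: ceiling(89/9).

Final answer: 10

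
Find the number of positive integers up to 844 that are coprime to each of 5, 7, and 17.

|div by 5|=168, |div by 7|=120, |div by 17|=49.
|div by 5&7|=24, |div by 5&17|=9, |div by 7&17|=7, |div by all|=1.
By inclusion-exclusion, divisible by at least one: 168+120+49-24-9-7+1 = 298.
Not divisible by any: 844 - 298.

Final answer: 546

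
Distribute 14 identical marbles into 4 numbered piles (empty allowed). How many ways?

Stars and bars: C(n+k-1, k-1) = C(17,3).

Final answer: C(17,3) = 680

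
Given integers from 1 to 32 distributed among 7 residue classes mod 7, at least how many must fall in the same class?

By pigeonhole with 32 objects and 7 categories: ceiling(32/7).

Final answer: 5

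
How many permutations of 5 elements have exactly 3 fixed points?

Choose which 3 elements are fixed: C(5,3) = 10.
Derange the remaining 2 using D(j) = (j-1)(D(j-1) + D(j-2)), D(0)=1, D(1)=0: D(2)=1.
Total: 10 x 1.

Final answer: C(5,3) D(2) = 10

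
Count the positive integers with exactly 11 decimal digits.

These are the integers in [10^10, 10^11), so the count is 10^11 - 10^10 = 9 x 10^10.

Final answer: 90000000000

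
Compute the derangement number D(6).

Use the recurrence D(n) = (n-1)(D(n-1) + D(n-2)) with D(0)=1, D(1)=0.
Building up: D(2)=1, D(3)=2, D(4)=9, D(5)=44.
D(6) = 5 x (D(5) + D(4)) = 5 x (44 + 9).

Final answer: D(6) = 265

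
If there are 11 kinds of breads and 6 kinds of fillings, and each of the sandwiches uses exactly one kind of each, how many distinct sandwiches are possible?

By the multiplication principle: 11 x 6.

Final answer: 66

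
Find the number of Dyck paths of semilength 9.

Total monotonic paths to (9,9): C(18,9) = 48620.
Paths that cross above y=x (reflection bijection): C(18,10) = 43758.
Valid Dyck paths: 48620 - 43758.
(This is the Catalan number C_{9}.)

Final answer: C_{9} = 4862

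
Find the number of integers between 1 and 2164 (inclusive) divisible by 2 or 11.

Multiples of 2: 1082. Multiples of 11: 196. Of both (lcm=22): 98.
By inclusion-exclusion: 1082 + 196 - 98.

Final answer: 1180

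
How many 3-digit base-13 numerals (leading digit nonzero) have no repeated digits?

First digit: 12 (nonzero). Second: 12 (not first). Third: 11, etc.
Total: 12 x 12 x 11.

Final answer: 1584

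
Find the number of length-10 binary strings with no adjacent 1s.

A valid string ends in 0 (append to any length-(n-1) valid string) or in 01 (append to any length-(n-2) valid string), so a(n) = a(n-1) + a(n-2) with a(1)=2, a(2)=3.
Computing successive values: a(1)=2, a(2)=3, a(3)=5, a(4)=8, a(5)=13, a(6)=21, a(7)=34, a(8)=55, a(9)=89, a(10)=144.

Final answer: 144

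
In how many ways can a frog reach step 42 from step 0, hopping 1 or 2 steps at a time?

Let f(n) be the number of climbs. Removing the last move (1 or 2 steps) gives f(n) = f(n-1) + f(n-2); base cases f(1)=1, f(2)=2.
Computing successive values: f(1)=1, f(2)=2, f(3)=3, f(4)=5, f(5)=8, f(6)=13, f(7)=21, f(8)=34, f(9)=55, f(10)=89, f(11)=144, f(12)=233, f(13)=377, f(14)=610, f(15)=987, f(16)=1597, f(17)=2584, f(18)=4181, f(19)=6765, f(20)=10946, f(21)=17711, f(22)=28657, f(23)=46368, f(24)=75025, f(25)=121393, f(26)=196418, f(27)=317811, f(28)=514229, f(29)=832040, f(30)=1346269, f(31)=2178309, f(32)=3524578, f(33)=5702887, f(34)=9227465, f(35)=14930352, f(36)=24157817, f(37)=39088169, f(38)=63245986, f(39)=102334155, f(40)=165580141, f(41)=267914296, f(42)=433494437.

Final answer: 433494437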